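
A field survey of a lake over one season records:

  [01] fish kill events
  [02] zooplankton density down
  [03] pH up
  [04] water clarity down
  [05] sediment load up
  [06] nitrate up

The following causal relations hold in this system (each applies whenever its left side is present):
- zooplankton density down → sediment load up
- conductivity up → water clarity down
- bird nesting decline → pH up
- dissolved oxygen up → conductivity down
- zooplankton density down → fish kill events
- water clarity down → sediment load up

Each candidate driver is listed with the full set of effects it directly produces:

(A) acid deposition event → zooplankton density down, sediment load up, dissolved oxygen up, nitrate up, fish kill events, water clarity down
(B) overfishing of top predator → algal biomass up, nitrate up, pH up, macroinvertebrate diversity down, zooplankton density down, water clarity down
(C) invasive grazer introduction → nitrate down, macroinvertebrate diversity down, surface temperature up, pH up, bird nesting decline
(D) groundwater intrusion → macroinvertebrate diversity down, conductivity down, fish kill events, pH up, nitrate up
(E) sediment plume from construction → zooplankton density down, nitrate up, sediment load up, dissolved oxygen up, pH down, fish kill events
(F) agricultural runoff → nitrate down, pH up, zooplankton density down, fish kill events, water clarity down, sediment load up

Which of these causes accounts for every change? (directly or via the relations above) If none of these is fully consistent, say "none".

For each candidate, compare predicted effects to what was observed:
(A) acid deposition event — does not account for pH up
(B) overfishing of top predator — fish kill events + (by zooplankton density down → fish kill events); zooplankton density down +; pH up +; water clarity down +; sediment load up + (by water clarity down → sediment load up); nitrate up +
(C) invasive grazer introduction — fails on fish kill events, zooplankton density down, water clarity down, sediment load up, nitrate up (predicts nitrate down, not nitrate up)
(D) groundwater intrusion — does not account for zooplankton density down, water clarity down, sediment load up
(E) sediment plume from construction — fish kill events +; zooplankton density down +; pH up -; water clarity down -; sediment load up +; nitrate up +
(F) agricultural runoff — fails on nitrate up (predicts nitrate down, not nitrate up)
(B) is the only candidate with no mismatches.

B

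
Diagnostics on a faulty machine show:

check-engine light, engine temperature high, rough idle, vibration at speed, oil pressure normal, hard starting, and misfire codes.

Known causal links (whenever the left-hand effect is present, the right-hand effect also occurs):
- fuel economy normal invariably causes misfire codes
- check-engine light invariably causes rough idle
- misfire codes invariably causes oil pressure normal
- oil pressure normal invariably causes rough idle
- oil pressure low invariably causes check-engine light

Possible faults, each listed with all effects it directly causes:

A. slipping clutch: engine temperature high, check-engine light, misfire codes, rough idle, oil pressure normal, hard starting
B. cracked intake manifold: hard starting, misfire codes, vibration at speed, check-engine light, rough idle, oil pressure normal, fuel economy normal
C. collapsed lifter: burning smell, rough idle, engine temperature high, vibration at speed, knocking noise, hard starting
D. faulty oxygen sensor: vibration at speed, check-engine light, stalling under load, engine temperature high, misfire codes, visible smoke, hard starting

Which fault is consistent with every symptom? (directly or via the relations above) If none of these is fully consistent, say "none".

For each candidate, compare predicted effects to what was observed:
(A) slipping clutch — check-engine light ✓; engine temperature high ✓; rough idle ✓; vibration at speed ✗; oil pressure normal ✓; hard starting ✓; misfire codes ✓
(B) cracked intake manifold — does not account for engine temperature high
(C) collapsed lifter — check-engine light ✗; engine temperature high ✓; rough idle ✓; vibration at speed ✓; oil pressure normal ✗; hard starting ✓; misfire codes ✗
(D) faulty oxygen sensor — accounts for every observation (rough idle by check-engine light → rough idle)
(D) alone accounts for all the evidence.

D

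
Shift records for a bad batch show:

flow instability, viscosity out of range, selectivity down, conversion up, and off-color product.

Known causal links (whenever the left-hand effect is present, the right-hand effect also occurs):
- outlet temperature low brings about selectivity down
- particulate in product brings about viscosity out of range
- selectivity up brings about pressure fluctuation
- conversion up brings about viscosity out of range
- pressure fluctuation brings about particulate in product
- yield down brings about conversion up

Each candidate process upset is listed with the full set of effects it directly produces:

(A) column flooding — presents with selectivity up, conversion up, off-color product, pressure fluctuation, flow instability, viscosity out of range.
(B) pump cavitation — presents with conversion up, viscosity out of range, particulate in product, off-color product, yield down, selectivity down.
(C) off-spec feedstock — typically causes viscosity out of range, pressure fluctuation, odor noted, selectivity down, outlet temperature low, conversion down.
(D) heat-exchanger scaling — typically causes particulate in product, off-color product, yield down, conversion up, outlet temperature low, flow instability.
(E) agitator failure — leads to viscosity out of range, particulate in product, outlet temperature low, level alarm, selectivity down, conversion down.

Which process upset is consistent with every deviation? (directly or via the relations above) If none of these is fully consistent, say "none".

D

For each candidate, compare predicted effects to what was observed:
(A) column flooding — flow instability match; viscosity out of range match; selectivity down miss; conversion up match; off-color product match
(B) pump cavitation — flow instability miss; viscosity out of range match; selectivity down match; conversion up match; off-color product match
(C) off-spec feedstock — flow instability miss; viscosity out of range match; selectivity down match; conversion up miss; off-color product miss
(D) heat-exchanger scaling — accounts for every observation (viscosity out of range via particulate in product → viscosity out of range)
(E) agitator failure — flow instability miss; viscosity out of range match; selectivity down match; conversion up miss; off-color product miss
(D) alone accounts for all the evidence.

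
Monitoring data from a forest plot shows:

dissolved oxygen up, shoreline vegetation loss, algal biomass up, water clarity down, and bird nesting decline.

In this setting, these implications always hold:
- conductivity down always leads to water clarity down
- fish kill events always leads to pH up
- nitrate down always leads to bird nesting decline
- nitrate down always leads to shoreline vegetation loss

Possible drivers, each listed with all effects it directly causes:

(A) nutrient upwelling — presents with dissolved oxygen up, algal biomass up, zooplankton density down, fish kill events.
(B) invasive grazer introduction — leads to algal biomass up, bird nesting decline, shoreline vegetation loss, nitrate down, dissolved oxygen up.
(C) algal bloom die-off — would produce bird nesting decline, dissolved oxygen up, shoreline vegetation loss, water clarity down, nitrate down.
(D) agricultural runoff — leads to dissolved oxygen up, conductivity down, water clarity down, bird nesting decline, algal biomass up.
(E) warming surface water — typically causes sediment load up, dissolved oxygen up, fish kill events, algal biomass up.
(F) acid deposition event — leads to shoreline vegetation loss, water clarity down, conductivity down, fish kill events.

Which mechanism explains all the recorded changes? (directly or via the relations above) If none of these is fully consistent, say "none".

Testing each hypothesis:
(A) nutrient upwelling — does not account for shoreline vegetation loss, water clarity down, bird nesting decline
(B) invasive grazer introduction — dissolved oxygen up match; shoreline vegetation loss match; algal biomass up match; water clarity down miss; bird nesting decline match
(C) algal bloom die-off — dissolved oxygen up match; shoreline vegetation loss match; algal biomass up miss; water clarity down match; bird nesting decline match
(D) agricultural runoff — dissolved oxygen up match; shoreline vegetation loss miss; algal biomass up match; water clarity down match; bird nesting decline match
(E) warming surface water — dissolved oxygen up match; shoreline vegetation loss miss; algal biomass up match; water clarity down miss; bird nesting decline miss
(F) acid deposition event — does not account for dissolved oxygen up, algal biomass up, bird nesting decline
Every candidate fails on at least one observation.

none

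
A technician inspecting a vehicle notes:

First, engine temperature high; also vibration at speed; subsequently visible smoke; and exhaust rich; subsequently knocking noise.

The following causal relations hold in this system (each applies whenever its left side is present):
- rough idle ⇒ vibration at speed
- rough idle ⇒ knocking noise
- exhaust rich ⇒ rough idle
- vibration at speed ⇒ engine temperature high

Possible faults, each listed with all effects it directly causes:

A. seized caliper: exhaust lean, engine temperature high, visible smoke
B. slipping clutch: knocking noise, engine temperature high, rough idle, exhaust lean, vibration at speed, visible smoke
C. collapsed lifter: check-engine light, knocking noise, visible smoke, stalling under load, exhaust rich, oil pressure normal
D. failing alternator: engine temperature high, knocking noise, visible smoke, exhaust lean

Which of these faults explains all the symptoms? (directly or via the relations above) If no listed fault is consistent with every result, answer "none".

For each candidate, compare predicted effects to what was observed:
(A) seized caliper — fails on vibration at speed, exhaust rich, knocking noise (predicts exhaust lean, not exhaust rich)
(B) slipping clutch — fails on exhaust rich (predicts exhaust lean, not exhaust rich)
(C) collapsed lifter — accounts for every observation (engine temperature high through exhaust rich → rough idle → vibration at speed → engine temperature high)
(D) failing alternator — fails on vibration at speed, exhaust rich (predicts exhaust lean, not exhaust rich)
(C) alone accounts for all the evidence.

C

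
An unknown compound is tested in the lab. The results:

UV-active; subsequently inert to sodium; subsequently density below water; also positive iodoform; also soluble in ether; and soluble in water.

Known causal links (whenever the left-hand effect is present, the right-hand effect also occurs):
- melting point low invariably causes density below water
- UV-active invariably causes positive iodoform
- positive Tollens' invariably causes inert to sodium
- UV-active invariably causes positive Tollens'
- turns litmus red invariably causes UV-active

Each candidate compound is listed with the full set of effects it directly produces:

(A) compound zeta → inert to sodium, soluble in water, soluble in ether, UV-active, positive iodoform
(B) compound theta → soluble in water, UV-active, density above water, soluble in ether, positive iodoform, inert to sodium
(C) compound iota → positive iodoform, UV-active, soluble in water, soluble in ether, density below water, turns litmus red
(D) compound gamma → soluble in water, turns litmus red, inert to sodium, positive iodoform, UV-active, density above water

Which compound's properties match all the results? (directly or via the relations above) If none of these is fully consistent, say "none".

C

For each candidate, compare predicted effects to what was observed:
(A) compound zeta — does not account for density below water
(B) compound theta — fails on density below water (predicts density above water, not density below water)
(C) compound iota — UV-active match; inert to sodium match (via UV-active → positive Tollens' → inert to sodium); density below water match; positive iodoform match; soluble in ether match; soluble in water match
(D) compound gamma — fails on density below water, soluble in ether (predicts density above water, not density below water)
Only (C) is consistent with every observation.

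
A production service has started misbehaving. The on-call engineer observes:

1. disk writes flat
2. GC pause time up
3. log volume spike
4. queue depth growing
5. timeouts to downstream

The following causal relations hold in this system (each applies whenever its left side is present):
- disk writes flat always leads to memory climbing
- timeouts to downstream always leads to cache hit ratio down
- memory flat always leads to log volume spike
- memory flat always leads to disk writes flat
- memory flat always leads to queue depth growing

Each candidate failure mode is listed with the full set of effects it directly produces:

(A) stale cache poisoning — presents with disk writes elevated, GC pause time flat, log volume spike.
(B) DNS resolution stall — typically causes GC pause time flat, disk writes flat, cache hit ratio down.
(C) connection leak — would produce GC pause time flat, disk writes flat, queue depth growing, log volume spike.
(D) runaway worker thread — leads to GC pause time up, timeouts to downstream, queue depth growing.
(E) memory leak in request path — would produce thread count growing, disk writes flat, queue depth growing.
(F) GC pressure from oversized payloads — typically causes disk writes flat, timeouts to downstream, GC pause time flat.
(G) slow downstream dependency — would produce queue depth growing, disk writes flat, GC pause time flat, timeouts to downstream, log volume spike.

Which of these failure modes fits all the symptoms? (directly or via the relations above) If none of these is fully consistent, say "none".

none

Testing each hypothesis:
(A) stale cache poisoning — fails on disk writes flat, GC pause time up, queue depth growing, timeouts to downstream (predicts disk writes elevated, not disk writes flat; predicts GC pause time flat, not GC pause time up)
(B) DNS resolution stall — fails on GC pause time up, log volume spike, queue depth growing, timeouts to downstream (predicts GC pause time flat, not GC pause time up)
(C) connection leak — fails on GC pause time up, timeouts to downstream (predicts GC pause time flat, not GC pause time up)
(D) runaway worker thread — disk writes flat ✗; GC pause time up ✓; log volume spike ✗; queue depth growing ✓; timeouts to downstream ✓
(E) memory leak in request path — disk writes flat ✓; GC pause time up ✗; log volume spike ✗; queue depth growing ✓; timeouts to downstream ✗
(F) GC pressure from oversized payloads — fails on GC pause time up, log volume spike, queue depth growing (predicts GC pause time flat, not GC pause time up)
(G) slow downstream dependency — fails on GC pause time up (predicts GC pause time flat, not GC pause time up)
No candidate is consistent with all observations.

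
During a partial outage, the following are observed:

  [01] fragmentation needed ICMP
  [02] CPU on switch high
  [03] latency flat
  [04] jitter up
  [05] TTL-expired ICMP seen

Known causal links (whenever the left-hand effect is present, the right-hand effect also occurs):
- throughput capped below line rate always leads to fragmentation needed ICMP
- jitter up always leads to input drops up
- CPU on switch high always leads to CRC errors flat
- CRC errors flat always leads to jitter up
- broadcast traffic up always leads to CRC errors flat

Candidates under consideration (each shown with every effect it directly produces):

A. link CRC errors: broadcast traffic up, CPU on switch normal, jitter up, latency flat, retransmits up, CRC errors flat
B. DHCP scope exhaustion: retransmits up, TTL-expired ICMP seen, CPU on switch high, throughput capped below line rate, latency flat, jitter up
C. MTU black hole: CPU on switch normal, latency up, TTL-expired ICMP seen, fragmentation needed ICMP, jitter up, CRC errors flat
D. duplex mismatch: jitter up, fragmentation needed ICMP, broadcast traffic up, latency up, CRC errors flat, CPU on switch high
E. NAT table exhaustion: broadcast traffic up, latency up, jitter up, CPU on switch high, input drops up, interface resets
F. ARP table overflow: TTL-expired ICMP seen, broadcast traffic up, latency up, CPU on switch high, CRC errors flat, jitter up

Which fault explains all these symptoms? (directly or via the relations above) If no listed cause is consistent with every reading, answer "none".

B

Checking each candidate against the observations:
(A) link CRC errors — fails on fragmentation needed ICMP, CPU on switch high, TTL-expired ICMP seen (predicts CPU on switch normal, not CPU on switch high)
(B) DHCP scope exhaustion — fragmentation needed ICMP + (via throughput capped below line rate → fragmentation needed ICMP); CPU on switch high +; latency flat +; jitter up +; TTL-expired ICMP seen +
(C) MTU black hole — fragmentation needed ICMP +; CPU on switch high -; latency flat -; jitter up +; TTL-expired ICMP seen +
(D) duplex mismatch — fails on latency flat, TTL-expired ICMP seen (predicts latency up, not latency flat)
(E) NAT table exhaustion — fails on fragmentation needed ICMP, latency flat, TTL-expired ICMP seen (predicts latency up, not latency flat)
(F) ARP table overflow — fails on fragmentation needed ICMP, latency flat (predicts latency up, not latency flat)
Only (B) is consistent with every observation.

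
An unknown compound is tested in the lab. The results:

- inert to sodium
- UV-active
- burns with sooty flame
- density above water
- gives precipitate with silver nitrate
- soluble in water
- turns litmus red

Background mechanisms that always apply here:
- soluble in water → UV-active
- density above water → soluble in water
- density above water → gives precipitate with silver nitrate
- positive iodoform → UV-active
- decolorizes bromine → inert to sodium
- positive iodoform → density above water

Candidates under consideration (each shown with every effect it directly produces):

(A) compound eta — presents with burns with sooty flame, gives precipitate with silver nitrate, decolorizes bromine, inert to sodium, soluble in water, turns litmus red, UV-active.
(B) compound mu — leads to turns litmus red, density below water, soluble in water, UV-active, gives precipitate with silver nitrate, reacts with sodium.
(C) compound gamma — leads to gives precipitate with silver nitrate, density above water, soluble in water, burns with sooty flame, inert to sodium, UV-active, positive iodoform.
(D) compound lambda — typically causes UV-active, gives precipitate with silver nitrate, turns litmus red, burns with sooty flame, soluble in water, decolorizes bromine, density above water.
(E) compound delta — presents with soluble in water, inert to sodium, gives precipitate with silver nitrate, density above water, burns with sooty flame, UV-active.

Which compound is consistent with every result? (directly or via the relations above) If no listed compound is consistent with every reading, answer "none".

Checking each candidate against the observations:
(A) compound eta — does not account for density above water
(B) compound mu — fails on inert to sodium, burns with sooty flame, density above water (predicts reacts with sodium, not inert to sodium; predicts density below water, not density above water)
(C) compound gamma — inert to sodium +; UV-active +; burns with sooty flame +; density above water +; gives precipitate with silver nitrate +; soluble in water +; turns litmus red -
(D) compound lambda — accounts for every observation (inert to sodium via decolorizes bromine → inert to sodium)
(E) compound delta — inert to sodium +; UV-active +; burns with sooty flame +; density above water +; gives precipitate with silver nitrate +; soluble in water +; turns litmus red -
(D) is the only candidate with no mismatches.

D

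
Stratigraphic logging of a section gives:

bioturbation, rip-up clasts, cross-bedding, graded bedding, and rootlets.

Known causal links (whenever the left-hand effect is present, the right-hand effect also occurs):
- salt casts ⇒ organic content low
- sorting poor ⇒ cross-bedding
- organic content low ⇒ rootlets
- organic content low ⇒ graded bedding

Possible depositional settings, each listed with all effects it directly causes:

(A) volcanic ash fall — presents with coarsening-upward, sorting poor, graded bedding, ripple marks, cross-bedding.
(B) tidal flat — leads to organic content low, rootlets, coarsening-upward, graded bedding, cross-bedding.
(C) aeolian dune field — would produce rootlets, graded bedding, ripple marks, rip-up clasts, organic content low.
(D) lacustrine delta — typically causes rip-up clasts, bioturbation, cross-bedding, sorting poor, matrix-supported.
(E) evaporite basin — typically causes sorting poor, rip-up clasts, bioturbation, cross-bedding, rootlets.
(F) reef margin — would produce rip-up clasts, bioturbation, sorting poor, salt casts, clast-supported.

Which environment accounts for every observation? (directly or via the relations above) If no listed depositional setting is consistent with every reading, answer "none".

Checking each candidate against the observations:
(A) volcanic ash fall — bioturbation NO; rip-up clasts NO; cross-bedding yes; graded bedding yes; rootlets NO
(B) tidal flat — does not account for bioturbation, rip-up clasts
(C) aeolian dune field — bioturbation NO; rip-up clasts yes; cross-bedding NO; graded bedding yes; rootlets yes
(D) lacustrine delta — bioturbation yes; rip-up clasts yes; cross-bedding yes; graded bedding NO; rootlets NO
(E) evaporite basin — bioturbation yes; rip-up clasts yes; cross-bedding yes; graded bedding NO; rootlets yes
(F) reef margin — bioturbation yes; rip-up clasts yes; cross-bedding yes (through sorting poor → cross-bedding); graded bedding yes (through salt casts → organic content low → graded bedding); rootlets yes (through salt casts → organic content low → rootlets)
(F) alone accounts for all the evidence.

F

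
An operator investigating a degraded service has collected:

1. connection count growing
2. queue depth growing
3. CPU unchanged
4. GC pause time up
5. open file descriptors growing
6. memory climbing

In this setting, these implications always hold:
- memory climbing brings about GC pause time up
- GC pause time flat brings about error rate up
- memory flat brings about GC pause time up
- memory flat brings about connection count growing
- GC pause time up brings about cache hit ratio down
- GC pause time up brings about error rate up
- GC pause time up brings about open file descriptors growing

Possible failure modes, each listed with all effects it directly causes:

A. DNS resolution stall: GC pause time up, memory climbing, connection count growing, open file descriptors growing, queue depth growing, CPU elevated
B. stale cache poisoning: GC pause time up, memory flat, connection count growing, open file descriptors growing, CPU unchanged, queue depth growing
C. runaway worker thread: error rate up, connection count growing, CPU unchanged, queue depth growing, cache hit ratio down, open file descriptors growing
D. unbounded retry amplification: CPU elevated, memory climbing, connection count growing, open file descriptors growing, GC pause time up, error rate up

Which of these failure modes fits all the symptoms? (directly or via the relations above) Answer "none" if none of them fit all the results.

none

Per-candidate check:
(A) DNS resolution stall — fails on CPU unchanged (predicts CPU elevated, not CPU unchanged)
(B) stale cache poisoning — connection count growing ✓; queue depth growing ✓; CPU unchanged ✓; GC pause time up ✓; open file descriptors growing ✓; memory climbing ✗
(C) runaway worker thread — connection count growing ✓; queue depth growing ✓; CPU unchanged ✓; GC pause time up ✗; open file descriptors growing ✓; memory climbing ✗
(D) unbounded retry amplification — fails on queue depth growing, CPU unchanged (predicts CPU elevated, not CPU unchanged)
None of the listed candidates fits everything.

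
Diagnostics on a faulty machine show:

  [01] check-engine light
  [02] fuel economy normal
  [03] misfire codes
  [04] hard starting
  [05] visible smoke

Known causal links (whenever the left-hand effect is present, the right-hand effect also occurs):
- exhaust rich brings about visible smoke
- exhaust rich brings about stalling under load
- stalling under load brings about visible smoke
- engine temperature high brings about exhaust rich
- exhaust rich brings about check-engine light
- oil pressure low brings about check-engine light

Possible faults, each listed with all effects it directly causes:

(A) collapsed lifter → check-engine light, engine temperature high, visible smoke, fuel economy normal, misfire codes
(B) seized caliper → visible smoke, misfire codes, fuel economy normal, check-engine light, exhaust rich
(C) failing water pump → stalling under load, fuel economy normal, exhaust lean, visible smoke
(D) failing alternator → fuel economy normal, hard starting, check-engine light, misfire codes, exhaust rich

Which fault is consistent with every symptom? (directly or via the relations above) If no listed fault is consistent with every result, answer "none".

D

Per-candidate check:
(A) collapsed lifter — does not account for hard starting
(B) seized caliper — check-engine light +; fuel economy normal +; misfire codes +; hard starting -; visible smoke +
(C) failing water pump — does not account for check-engine light, misfire codes, hard starting
(D) failing alternator — check-engine light +; fuel economy normal +; misfire codes +; hard starting +; visible smoke + (by exhaust rich → visible smoke)
Only (D) is consistent with every observation.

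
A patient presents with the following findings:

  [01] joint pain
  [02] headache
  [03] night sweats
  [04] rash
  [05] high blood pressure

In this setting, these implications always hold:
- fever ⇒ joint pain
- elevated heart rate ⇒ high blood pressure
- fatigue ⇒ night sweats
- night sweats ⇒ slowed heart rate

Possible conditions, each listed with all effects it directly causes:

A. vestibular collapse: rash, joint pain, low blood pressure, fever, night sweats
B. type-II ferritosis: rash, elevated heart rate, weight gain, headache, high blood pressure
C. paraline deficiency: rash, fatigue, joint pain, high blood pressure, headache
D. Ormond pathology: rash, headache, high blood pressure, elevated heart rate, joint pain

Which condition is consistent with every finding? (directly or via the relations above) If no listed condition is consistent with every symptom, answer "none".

Testing each hypothesis:
(A) vestibular collapse — joint pain match; headache miss; night sweats match; rash match; high blood pressure miss
(B) type-II ferritosis — does not account for joint pain, night sweats
(C) paraline deficiency — accounts for every observation (night sweats by fatigue → night sweats)
(D) Ormond pathology — does not account for night sweats
(C) alone accounts for all the evidence.

C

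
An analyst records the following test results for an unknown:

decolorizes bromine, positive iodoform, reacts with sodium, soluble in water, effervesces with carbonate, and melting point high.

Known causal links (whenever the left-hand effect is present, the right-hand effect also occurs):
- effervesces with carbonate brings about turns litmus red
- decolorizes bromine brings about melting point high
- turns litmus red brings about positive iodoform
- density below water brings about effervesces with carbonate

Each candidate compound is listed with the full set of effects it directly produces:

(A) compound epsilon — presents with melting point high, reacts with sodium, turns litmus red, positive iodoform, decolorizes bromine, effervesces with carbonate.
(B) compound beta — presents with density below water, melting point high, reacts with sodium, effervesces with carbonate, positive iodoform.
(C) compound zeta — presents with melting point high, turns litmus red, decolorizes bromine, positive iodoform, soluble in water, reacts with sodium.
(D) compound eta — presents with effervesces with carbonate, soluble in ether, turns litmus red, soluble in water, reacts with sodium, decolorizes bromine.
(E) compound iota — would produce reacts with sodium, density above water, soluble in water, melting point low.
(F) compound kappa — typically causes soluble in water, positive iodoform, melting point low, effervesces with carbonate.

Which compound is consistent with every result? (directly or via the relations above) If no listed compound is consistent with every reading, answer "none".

D

Testing each hypothesis:
(A) compound epsilon — decolorizes bromine yes; positive iodoform yes; reacts with sodium yes; soluble in water NO; effervesces with carbonate yes; melting point high yes
(B) compound beta — decolorizes bromine NO; positive iodoform yes; reacts with sodium yes; soluble in water NO; effervesces with carbonate yes; melting point high yes
(C) compound zeta — does not account for effervesces with carbonate
(D) compound eta — accounts for every observation (positive iodoform by turns litmus red → positive iodoform)
(E) compound iota — decolorizes bromine NO; positive iodoform NO; reacts with sodium yes; soluble in water yes; effervesces with carbonate NO; melting point high NO
(F) compound kappa — decolorizes bromine NO; positive iodoform yes; reacts with sodium NO; soluble in water yes; effervesces with carbonate yes; melting point high NO
(D) alone accounts for all the evidence.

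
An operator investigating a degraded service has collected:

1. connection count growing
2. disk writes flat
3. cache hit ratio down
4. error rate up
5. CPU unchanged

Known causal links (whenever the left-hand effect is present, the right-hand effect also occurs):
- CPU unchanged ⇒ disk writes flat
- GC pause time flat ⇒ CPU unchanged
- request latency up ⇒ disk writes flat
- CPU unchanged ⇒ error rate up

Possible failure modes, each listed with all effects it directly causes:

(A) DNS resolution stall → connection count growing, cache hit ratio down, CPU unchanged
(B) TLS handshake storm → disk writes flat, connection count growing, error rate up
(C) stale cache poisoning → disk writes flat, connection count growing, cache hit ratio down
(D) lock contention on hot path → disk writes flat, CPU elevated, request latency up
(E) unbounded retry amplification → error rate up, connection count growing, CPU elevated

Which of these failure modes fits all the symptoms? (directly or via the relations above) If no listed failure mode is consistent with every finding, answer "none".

For each candidate, compare predicted effects to what was observed:
(A) DNS resolution stall — accounts for every observation (disk writes flat through CPU unchanged → disk writes flat)
(B) TLS handshake storm — does not account for cache hit ratio down, CPU unchanged
(C) stale cache poisoning — connection count growing match; disk writes flat match; cache hit ratio down match; error rate up miss; CPU unchanged miss
(D) lock contention on hot path — connection count growing miss; disk writes flat match; cache hit ratio down miss; error rate up miss; CPU unchanged miss
(E) unbounded retry amplification — connection count growing match; disk writes flat miss; cache hit ratio down miss; error rate up match; CPU unchanged miss
Only (A) is consistent with every observation.

A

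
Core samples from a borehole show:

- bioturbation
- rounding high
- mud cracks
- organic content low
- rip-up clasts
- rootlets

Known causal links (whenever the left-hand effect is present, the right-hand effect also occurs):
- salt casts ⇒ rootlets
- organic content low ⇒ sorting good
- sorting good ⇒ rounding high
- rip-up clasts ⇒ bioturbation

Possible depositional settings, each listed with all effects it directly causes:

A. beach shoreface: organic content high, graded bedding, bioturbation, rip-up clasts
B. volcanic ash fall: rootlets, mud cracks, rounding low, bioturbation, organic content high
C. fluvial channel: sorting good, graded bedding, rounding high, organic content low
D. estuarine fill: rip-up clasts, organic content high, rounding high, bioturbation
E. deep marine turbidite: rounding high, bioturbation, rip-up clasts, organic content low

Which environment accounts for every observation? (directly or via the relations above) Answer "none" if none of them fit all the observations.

Per-candidate check:
(A) beach shoreface — fails on rounding high, mud cracks, organic content low, rootlets (predicts organic content high, not organic content low)
(B) volcanic ash fall — fails on rounding high, organic content low, rip-up clasts (predicts rounding low, not rounding high; predicts organic content high, not organic content low)
(C) fluvial channel — does not account for bioturbation, mud cracks, rip-up clasts, rootlets
(D) estuarine fill — bioturbation match; rounding high match; mud cracks miss; organic content low miss; rip-up clasts match; rootlets miss
(E) deep marine turbidite — bioturbation match; rounding high match; mud cracks miss; organic content low match; rip-up clasts match; rootlets miss
None of the listed candidates fits everything.

none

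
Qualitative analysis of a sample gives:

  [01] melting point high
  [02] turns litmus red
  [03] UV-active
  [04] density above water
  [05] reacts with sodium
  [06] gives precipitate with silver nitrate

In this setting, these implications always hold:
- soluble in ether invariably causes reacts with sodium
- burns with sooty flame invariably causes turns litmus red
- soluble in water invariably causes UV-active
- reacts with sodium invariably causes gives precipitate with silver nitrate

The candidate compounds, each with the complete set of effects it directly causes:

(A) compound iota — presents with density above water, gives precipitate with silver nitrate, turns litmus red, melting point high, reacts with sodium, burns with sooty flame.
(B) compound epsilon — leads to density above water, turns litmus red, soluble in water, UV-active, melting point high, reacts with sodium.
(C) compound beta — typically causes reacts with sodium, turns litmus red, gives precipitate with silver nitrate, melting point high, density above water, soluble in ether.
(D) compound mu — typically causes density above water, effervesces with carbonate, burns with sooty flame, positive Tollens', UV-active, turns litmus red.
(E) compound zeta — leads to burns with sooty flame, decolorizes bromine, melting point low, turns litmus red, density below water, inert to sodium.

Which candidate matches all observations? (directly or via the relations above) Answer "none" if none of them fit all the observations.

Testing each hypothesis:
(A) compound iota — does not account for UV-active
(B) compound epsilon — melting point high +; turns litmus red +; UV-active +; density above water +; reacts with sodium +; gives precipitate with silver nitrate + (by reacts with sodium → gives precipitate with silver nitrate)
(C) compound beta — melting point high +; turns litmus red +; UV-active -; density above water +; reacts with sodium +; gives precipitate with silver nitrate +
(D) compound mu — melting point high -; turns litmus red +; UV-active +; density above water +; reacts with sodium -; gives precipitate with silver nitrate -
(E) compound zeta — fails on melting point high, UV-active, density above water, reacts with sodium, gives precipitate with silver nitrate (predicts melting point low, not melting point high; predicts density below water, not density above water; predicts inert to sodium, not reacts with sodium)
(B) alone accounts for all the evidence.

B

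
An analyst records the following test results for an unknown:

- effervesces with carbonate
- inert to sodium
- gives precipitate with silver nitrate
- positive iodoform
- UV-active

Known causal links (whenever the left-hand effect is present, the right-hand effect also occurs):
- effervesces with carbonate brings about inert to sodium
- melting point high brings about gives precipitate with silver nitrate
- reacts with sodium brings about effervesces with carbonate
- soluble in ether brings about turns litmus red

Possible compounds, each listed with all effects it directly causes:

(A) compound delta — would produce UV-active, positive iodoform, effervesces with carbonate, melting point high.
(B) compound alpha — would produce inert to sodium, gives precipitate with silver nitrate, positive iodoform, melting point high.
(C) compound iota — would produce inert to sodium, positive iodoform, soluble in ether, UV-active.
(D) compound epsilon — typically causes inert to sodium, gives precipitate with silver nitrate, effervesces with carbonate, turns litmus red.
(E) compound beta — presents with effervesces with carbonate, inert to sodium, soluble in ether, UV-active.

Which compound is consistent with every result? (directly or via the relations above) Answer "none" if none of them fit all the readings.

Checking each candidate against the observations:
(A) compound delta — effervesces with carbonate match; inert to sodium match (through effervesces with carbonate → inert to sodium); gives precipitate with silver nitrate match (through melting point high → gives precipitate with silver nitrate); positive iodoform match; UV-active match
(B) compound alpha — effervesces with carbonate miss; inert to sodium match; gives precipitate with silver nitrate match; positive iodoform match; UV-active miss
(C) compound iota — effervesces with carbonate miss; inert to sodium match; gives precipitate with silver nitrate miss; positive iodoform match; UV-active match
(D) compound epsilon — effervesces with carbonate match; inert to sodium match; gives precipitate with silver nitrate match; positive iodoform miss; UV-active miss
(E) compound beta — effervesces with carbonate match; inert to sodium match; gives precipitate with silver nitrate miss; positive iodoform miss; UV-active match
(A) is the only candidate with no mismatches.

A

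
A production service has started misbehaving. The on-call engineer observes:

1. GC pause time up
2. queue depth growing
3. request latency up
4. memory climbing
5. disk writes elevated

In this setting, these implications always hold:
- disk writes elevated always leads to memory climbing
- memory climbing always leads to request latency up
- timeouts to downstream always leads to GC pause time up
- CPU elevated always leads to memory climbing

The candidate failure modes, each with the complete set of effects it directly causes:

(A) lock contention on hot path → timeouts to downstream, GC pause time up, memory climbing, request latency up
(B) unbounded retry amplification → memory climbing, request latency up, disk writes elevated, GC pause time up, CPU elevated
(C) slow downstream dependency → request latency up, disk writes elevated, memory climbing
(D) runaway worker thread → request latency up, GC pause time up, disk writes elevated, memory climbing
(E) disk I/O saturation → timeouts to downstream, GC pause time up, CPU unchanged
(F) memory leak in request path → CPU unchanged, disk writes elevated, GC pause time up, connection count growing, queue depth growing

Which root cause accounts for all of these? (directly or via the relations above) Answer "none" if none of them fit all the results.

Testing each hypothesis:
(A) lock contention on hot path — GC pause time up match; queue depth growing miss; request latency up match; memory climbing match; disk writes elevated miss
(B) unbounded retry amplification — GC pause time up match; queue depth growing miss; request latency up match; memory climbing match; disk writes elevated match
(C) slow downstream dependency — GC pause time up miss; queue depth growing miss; request latency up match; memory climbing match; disk writes elevated match
(D) runaway worker thread — GC pause time up match; queue depth growing miss; request latency up match; memory climbing match; disk writes elevated match
(E) disk I/O saturation — does not account for queue depth growing, request latency up, memory climbing, disk writes elevated
(F) memory leak in request path — accounts for every observation (request latency up via disk writes elevated → memory climbing → request latency up)
Only (F) is consistent with every observation.

F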